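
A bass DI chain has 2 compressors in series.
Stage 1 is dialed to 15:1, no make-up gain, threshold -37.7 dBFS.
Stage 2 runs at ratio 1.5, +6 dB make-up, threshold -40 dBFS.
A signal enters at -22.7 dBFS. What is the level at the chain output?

-31.8 dBFS

Stage 1: 15 dB above -37.7 dBFS, reduced 15:1 to 1 dB above → -36.7 dBFS.
Stage 2: -36.7 dBFS is 3.3 dB over -40 dBFS; at 1.5:1 that becomes 2.2 dB over, giving -37.8 dBFS; +6 dB make-up → -31.8 dBFS.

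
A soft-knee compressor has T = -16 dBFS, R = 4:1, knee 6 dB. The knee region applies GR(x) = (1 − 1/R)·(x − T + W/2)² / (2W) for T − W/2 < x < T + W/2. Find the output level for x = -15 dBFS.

x − T + W/2 = -15 − (-16) + 3 = 4.
GR = (1 − 1/4) × 4² / 12 = 0.75 × 16 / 12 = 1 dB.
Output = -15 − 1 = -16 dBFS.

-16 dBFS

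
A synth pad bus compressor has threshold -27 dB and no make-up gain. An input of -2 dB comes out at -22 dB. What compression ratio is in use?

5:1

Input overshoot = -2 − (-27) = 25 dB; output overshoot = -22 − (-27) = 5 dB.
Ratio = 25 / 5 = 5.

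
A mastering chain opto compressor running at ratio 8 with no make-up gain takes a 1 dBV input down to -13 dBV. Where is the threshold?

Gain reduction = 1 − (-13) = 14 dB; output overshoot = GR / (R − 1) = 14 / 7 = 2 dB.
Threshold = output − output overshoot = -13 − 2 = -15 dBV.

-15 dBV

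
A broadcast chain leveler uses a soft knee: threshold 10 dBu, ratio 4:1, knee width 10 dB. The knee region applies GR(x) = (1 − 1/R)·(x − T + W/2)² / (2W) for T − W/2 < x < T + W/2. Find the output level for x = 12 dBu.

10.1625 dBu

x − T + W/2 = 12 − 10 + 5 = 7.
GR = (1 − 1/4) × 7² / 20 = 0.75 × 49 / 20 = 1.8375 dB.
Output = 12 − 1.8375 = 10.1625 dBu.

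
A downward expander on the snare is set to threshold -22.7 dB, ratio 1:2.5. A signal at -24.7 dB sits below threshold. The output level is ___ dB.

The input is 2 dB below the -22.7 dB threshold.
A 1:2.5 expander multiplies undershoot by 2.5: 2 × 2.5 = 5 dB below threshold.
Output = -22.7 − 5 = -27.7 dB.

-27.7 dB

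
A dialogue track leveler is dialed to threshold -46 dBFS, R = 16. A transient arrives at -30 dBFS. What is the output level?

Overshoot: -30 − (-46) = 16 dB.
At 16:1 the overshoot is divided by 16, leaving 1 dB above threshold.
Output = -46 + 1 = -45 dBFS.

-45 dBFS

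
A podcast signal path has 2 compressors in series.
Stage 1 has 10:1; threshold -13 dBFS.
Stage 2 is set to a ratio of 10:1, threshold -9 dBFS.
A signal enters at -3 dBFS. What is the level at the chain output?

Stage 1: 10 dB above -13 dBFS, reduced 10:1 to 1 dB above → -12 dBFS.
Stage 2: -12 dBFS is at or below the -9 dBFS threshold — no compression; output -12 dBFS.

-12 dBFS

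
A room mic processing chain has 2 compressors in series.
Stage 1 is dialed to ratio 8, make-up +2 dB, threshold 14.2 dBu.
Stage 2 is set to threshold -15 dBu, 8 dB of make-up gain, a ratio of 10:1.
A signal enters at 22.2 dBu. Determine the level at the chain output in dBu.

Stage 1: overshoot 8 dB → 8/8 = 1 dB → 15.2 dBu; +2 dB make-up → 17.2 dBu.
Stage 2: 17.2 dBu is 32.2 dB over -15 dBu; at 10:1 that becomes 3.22 dB over, giving -11.78 dBu; +8 dB make-up → -3.78 dBu.

-3.78 dBu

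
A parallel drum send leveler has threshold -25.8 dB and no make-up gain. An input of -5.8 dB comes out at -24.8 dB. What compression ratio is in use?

20:1

Input overshoot = -5.8 − (-25.8) = 20 dB; output overshoot = -24.8 − (-25.8) = 1 dB.
Ratio = 20 / 1 = 20.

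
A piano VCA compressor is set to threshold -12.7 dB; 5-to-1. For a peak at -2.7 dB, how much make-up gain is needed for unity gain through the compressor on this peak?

Overshoot 10 dB → 10/5 = 2 dB after compression, so the compressed level is -12.7 + 2 = -10.7 dB.
Make-up = target − compressed = -2.7 − (-10.7) = 8 dB.

8 dB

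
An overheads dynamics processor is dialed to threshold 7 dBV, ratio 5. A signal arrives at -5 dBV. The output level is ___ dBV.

-5 dBV

-5 dBV is 12 dB below the 7 dBV threshold, so no gain reduction is applied.
Output = input = -5 dBV.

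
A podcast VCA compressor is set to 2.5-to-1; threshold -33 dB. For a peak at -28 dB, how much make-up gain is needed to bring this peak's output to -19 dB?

The peak compresses to -33 + 5/2.5 = -31 dB.
To reach -19 dB requires -19 − (-31) = 12 dB of make-up.

12 dB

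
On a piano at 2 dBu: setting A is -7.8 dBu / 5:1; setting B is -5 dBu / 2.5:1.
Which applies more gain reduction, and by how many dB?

A: 9.8 dB over, compressed to 1.96 dB over, so 7.84 dB of GR.
B: 7 dB over, compressed to 2.8 dB over, so 4.2 dB of GR.
Difference: 3.64 dB in favour of A.

A, by 3.64 dB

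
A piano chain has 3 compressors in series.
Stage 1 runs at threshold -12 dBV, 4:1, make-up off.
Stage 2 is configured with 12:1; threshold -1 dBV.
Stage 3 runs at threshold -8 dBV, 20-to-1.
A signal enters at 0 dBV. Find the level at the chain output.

-9 dBV

Stage 1: 0 dBV is 12 dB over -12 dBV; at 4:1 that becomes 3 dB over, giving -9 dBV.
Stage 2: below threshold (-9 ≤ -1); passes unchanged; output -9 dBV.
Stage 3: below threshold (-9 ≤ -8); passes unchanged; output -9 dBV.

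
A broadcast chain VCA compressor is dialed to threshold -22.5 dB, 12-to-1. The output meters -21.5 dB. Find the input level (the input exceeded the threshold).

Post-compression overshoot = -21.5 − (-22.5) = 1 dB.
Input overshoot = R × output overshoot = 12 dB → input = -22.5 + 12 = -10.5 dB.

-10.5 dB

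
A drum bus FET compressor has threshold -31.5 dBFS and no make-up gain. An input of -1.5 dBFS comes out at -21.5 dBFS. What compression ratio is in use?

3:1

Input overshoot = -1.5 − (-31.5) = 30 dB; output overshoot = -21.5 − (-31.5) = 10 dB.
Ratio = 30 / 10 = 3.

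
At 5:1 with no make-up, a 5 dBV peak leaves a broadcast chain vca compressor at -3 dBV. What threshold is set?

-5 dBV

Gain reduction = 5 − (-3) = 8 dB; output overshoot = GR / (R − 1) = 8 / 4 = 2 dB.
Threshold = output − output overshoot = -3 − 2 = -5 dBV.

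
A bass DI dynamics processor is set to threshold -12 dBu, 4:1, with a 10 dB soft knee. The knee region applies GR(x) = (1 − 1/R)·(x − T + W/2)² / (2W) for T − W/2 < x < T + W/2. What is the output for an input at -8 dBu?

-11.0375 dBu

x − T + W/2 = -8 − (-12) + 5 = 9.
GR = (1 − 1/4) × 9² / 20 = 0.75 × 81 / 20 = 3.0375 dB.
Output = -8 − 3.0375 = -11.0375 dBu.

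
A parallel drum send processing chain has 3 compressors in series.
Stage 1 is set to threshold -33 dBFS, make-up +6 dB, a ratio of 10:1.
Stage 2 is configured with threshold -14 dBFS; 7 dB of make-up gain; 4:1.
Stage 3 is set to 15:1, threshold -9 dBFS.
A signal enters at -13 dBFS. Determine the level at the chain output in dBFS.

Stage 1: 20 dB above -33 dBFS, reduced 10:1 to 2 dB above → -31 dBFS; +6 dB make-up → -25 dBFS.
Stage 2: -25 dBFS is at or below the -14 dBFS threshold — no compression; make-up brings it to -18 dBFS.
Stage 3: below threshold (-18 ≤ -9); passes unchanged; output -18 dBFS.

-18 dBFS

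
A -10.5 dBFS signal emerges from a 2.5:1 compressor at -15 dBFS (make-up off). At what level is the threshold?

Let T be the threshold. Output overshoot = (input overshoot)/R, so -15 − T = (-10.5 − T)/2.5.
2.5·(-15 − T) = -10.5 − T → 1.5·T = -37.5 − (-10.5) = -27.
T = -27/1.5 = -18 dBFS.

-18 dBFS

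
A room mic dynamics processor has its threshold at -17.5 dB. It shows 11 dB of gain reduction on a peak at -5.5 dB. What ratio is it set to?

12:1

Input overshoot = -5.5 − (-17.5) = 12 dB.
Output overshoot = 12 − 11 = 1 dB.
Ratio = input overshoot / output overshoot = 12 / 1 = 12.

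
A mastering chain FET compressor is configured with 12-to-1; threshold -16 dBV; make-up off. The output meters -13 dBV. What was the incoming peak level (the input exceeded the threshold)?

20 dBV

That's 3 dB above the -16 dBV threshold.
Undo the ratio: input overshoot = 3 × 12 = 36 dB, giving input = 20 dBV.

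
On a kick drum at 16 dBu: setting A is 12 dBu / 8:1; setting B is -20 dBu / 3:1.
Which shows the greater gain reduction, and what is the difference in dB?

B, by 20.5 dB

A: GR = 4 − 4/8 = 3.5 dB.
B: GR = 36 − 36/3 = 24 dB.
B applies 20.5 dB more gain reduction.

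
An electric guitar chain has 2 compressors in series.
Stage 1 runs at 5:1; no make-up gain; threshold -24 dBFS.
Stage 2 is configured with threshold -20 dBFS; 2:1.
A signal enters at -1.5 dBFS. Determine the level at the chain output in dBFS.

Stage 1: 22.5 dB above -24 dBFS, reduced 5:1 to 4.5 dB above → -19.5 dBFS.
Stage 2: -19.5 dBFS is 0.5 dB over -20 dBFS; at 2:1 that becomes 0.25 dB over, giving -19.75 dBFS.

-19.75 dBFS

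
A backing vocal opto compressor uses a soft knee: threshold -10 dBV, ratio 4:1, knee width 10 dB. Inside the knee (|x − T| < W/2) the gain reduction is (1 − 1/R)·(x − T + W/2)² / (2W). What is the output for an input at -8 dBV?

-9.8375 dBV

x − T + W/2 = -8 − (-10) + 5 = 7.
GR = (1 − 1/4) × 7² / 20 = 0.75 × 49 / 20 = 1.8375 dB.
Output = -8 − 1.8375 = -9.8375 dBV.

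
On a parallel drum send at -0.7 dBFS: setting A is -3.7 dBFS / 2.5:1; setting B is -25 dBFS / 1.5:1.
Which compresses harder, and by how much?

A: 3 dB over, compressed to 1.2 dB over, so 1.8 dB of GR.
B: 24.3 dB over, compressed to 16.2 dB over, so 8.1 dB of GR.
B applies 6.3 dB more gain reduction.

B, by 6.3 dB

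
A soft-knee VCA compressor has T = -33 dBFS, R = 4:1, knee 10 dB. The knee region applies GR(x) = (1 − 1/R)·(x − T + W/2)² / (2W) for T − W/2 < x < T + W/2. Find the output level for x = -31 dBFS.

x − T + W/2 = -31 − (-33) + 5 = 7.
GR = (1 − 1/4) × 7² / 20 = 0.75 × 49 / 20 = 1.8375 dB.
Output = -31 − 1.8375 = -32.8375 dBFS.

-32.8375 dBFS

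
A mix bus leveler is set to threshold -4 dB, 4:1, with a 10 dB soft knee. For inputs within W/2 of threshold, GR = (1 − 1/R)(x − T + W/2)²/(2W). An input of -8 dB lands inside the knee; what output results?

x − T + W/2 = -8 − (-4) + 5 = 1.
GR = (1 − 1/4) × 1² / 20 = 0.75 × 1 / 20 = 0.0375 dB.
Output = -8 − 0.0375 = -8.0375 dB.

-8.0375 dB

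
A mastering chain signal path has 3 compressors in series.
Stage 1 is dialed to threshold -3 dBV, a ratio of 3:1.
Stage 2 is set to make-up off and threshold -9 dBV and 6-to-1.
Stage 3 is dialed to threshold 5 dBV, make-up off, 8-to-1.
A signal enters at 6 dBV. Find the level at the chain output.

Stage 1: overshoot 9 dB → 9/3 = 3 dB → 0 dBV.
Stage 2: 0 dBV is 9 dB over -9 dBV; at 6:1 that becomes 1.5 dB over, giving -7.5 dBV.
Stage 3: -7.5 dBV is at or below the 5 dBV threshold — no compression; output -7.5 dBV.

-7.5 dBV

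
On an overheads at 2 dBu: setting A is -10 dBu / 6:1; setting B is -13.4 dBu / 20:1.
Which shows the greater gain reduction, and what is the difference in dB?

B, by 4.63 dB

A: GR = 12 − 12/6 = 10 dB.
B: GR = 15.4 − 15.4/20 = 14.63 dB.
B applies 4.63 dB more gain reduction.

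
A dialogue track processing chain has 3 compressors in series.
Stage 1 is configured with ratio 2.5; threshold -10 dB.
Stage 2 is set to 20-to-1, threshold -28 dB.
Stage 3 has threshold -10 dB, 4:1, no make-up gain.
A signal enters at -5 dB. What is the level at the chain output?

-27 dB

Stage 1: 5 dB above -10 dB, reduced 2.5:1 to 2 dB above → -8 dB.
Stage 2: -8 dB is 20 dB over -28 dB; at 20:1 that becomes 1 dB over, giving -27 dB.
Stage 3: below threshold (-27 ≤ -10); passes unchanged; output -27 dB.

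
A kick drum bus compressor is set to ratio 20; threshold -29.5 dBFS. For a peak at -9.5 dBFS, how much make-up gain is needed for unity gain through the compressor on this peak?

Overshoot 20 dB → 20/20 = 1 dB after compression, so the compressed level is -29.5 + 1 = -28.5 dBFS.
Make-up = target − compressed = -9.5 − (-28.5) = 19 dB.

19 dB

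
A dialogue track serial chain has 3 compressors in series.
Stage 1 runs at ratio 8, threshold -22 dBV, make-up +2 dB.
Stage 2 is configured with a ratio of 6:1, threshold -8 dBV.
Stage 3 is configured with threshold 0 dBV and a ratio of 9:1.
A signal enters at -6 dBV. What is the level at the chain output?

-18 dBV

Stage 1: 16 dB above -22 dBV, reduced 8:1 to 2 dB above → -20 dBV; +2 dB make-up → -18 dBV.
Stage 2: below threshold (-18 ≤ -8); passes unchanged; output -18 dBV.
Stage 3: -18 dBV ≤ 0 dBV, so stage 3 doesn't engage; output -18 dBV.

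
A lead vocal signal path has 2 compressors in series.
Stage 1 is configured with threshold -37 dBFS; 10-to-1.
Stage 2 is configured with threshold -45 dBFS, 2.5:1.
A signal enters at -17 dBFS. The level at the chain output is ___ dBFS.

-41 dBFS

Stage 1: overshoot 20 dB → 20/10 = 2 dB → -35 dBFS.
Stage 2: overshoot 10 dB → 10/2.5 = 4 dB → -41 dBFS.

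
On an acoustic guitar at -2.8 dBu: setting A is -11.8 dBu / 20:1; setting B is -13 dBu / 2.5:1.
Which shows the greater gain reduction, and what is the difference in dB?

A, by 2.43 dB

A: GR = 9 − 9/20 = 8.55 dB.
B: GR = 10.2 − 10.2/2.5 = 6.12 dB.
Difference: 2.43 dB in favour of A.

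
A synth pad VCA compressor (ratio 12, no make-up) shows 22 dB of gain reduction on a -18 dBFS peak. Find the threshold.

-42 dBFS

Input is 24 dB above T (since output overshoot × R = input overshoot: (-40 − T)·12 = -18 − T gives T = -42 dBFS).
Check: -42 + (-18 − (-42))/12 = -42 + 2 = -40 dBFS. ✓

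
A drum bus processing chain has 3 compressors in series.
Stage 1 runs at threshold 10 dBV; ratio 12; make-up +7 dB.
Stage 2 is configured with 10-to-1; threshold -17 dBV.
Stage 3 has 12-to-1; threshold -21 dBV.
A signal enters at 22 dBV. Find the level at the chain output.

-20.375 dBV

Stage 1: 22 dBV is 12 dB over 10 dBV; at 12:1 that becomes 1 dB over, giving 11 dBV; +7 dB make-up → 18 dBV.
Stage 2: overshoot 35 dB → 35/10 = 3.5 dB → -13.5 dBV.
Stage 3: 7.5 dB above -21 dBV, reduced 12:1 to 0.625 dB above → -20.375 dBV.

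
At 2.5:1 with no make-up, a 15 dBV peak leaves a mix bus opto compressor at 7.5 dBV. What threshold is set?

2.5 dBV

Gain reduction = 15 − 7.5 = 7.5 dB; output overshoot = GR / (R − 1) = 7.5 / 1.5 = 5 dB.
Threshold = output − output overshoot = 7.5 − 5 = 2.5 dBV.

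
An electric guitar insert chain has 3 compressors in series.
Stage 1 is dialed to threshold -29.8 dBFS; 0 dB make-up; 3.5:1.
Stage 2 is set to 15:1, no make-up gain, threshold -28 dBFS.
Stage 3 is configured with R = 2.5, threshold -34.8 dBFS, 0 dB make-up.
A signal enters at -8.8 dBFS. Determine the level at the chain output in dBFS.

Stage 1: 21 dB above -29.8 dBFS, reduced 3.5:1 to 6 dB above → -23.8 dBFS.
Stage 2: 4.2 dB above -28 dBFS, reduced 15:1 to 0.28 dB above → -27.72 dBFS.
Stage 3: -27.72 dBFS is 7.08 dB over -34.8 dBFS; at 2.5:1 that becomes 2.832 dB over, giving -31.968 dBFS.

-31.968 dBFS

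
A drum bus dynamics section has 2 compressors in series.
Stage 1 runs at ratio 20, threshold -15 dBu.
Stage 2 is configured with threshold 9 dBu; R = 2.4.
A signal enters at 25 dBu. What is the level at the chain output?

Stage 1: 40 dB above -15 dBu, reduced 20:1 to 2 dB above → -13 dBu.
Stage 2: below threshold (-13 ≤ 9); passes unchanged; output -13 dBu.

-13 dBu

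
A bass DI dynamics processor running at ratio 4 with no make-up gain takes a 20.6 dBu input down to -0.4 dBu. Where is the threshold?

Input is 28 dB above T (since output overshoot × R = input overshoot: (-0.4 − T)·4 = 20.6 − T gives T = -7.4 dBu).
Check: -7.4 + (20.6 − (-7.4))/4 = -7.4 + 7 = -0.4 dBu. ✓

-7.4 dBu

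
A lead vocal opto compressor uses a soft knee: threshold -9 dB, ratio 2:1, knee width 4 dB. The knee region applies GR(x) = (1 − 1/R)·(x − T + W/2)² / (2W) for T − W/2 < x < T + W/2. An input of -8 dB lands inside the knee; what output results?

x − T + W/2 = -8 − (-9) + 2 = 3.
GR = (1 − 1/2) × 3² / 8 = 0.5 × 9 / 8 = 0.5625 dB.
Output = -8 − 0.5625 = -8.5625 dB.

-8.5625 dB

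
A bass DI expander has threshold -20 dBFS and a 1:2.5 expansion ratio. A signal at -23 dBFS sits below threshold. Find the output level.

-27.5 dBFS

The input is 3 dB below the -20 dBFS threshold.
A 1:2.5 expander multiplies undershoot by 2.5: 3 × 2.5 = 7.5 dB below threshold.
Output = -20 − 7.5 = -27.5 dBFS.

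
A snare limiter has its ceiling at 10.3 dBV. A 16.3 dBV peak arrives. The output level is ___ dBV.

At ∞:1, everything above 10.3 dBV is held at the ceiling.

10.3 dBV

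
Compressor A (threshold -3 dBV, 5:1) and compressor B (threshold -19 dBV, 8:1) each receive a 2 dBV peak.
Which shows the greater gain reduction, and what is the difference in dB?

A: GR = 5 − 5/5 = 4 dB.
B: GR = 21 − 21/8 = 18.375 dB.
B reduces 14.375 dB more.

B, by 14.375 dB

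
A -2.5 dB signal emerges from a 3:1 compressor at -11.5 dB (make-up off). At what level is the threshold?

-16 dB

Gain reduction = -2.5 − (-11.5) = 9 dB; output overshoot = GR / (R − 1) = 9 / 2 = 4.5 dB.
Threshold = output − output overshoot = -11.5 − 4.5 = -16 dB.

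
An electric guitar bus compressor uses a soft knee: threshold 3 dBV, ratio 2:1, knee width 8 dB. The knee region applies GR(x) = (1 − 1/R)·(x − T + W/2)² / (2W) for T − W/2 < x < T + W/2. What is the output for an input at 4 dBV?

x − T + W/2 = 4 − 3 + 4 = 5.
GR = (1 − 1/2) × 5² / 16 = 0.5 × 25 / 16 = 0.78125 dB.
Output = 4 − 0.78125 = 3.21875 dBV.

3.21875 dBV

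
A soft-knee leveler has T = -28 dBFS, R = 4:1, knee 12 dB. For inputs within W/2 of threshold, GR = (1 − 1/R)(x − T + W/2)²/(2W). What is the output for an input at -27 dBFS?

-28.53125 dBFS

x − T + W/2 = -27 − (-28) + 6 = 7.
GR = (1 − 1/4) × 7² / 24 = 0.75 × 49 / 24 = 1.53125 dB.
Output = -27 − 1.53125 = -28.53125 dBFS.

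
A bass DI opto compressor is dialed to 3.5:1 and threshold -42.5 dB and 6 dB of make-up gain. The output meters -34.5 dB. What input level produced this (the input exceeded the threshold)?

Stripping the +6 dB make-up gives -40.5 dB at the gain stage.
Post-compression overshoot = -40.5 − (-42.5) = 2 dB.
Input overshoot = R × output overshoot = 7 dB → input = -42.5 + 7 = -35.5 dB.

-35.5 dB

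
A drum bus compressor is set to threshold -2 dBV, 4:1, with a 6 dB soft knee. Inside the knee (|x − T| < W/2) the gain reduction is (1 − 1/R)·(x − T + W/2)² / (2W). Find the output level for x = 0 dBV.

x − T + W/2 = 0 − (-2) + 3 = 5.
GR = (1 − 1/4) × 5² / 12 = 0.75 × 25 / 12 = 1.5625 dB.
Output = 0 − 1.5625 = -1.5625 dBV.

-1.5625 dBV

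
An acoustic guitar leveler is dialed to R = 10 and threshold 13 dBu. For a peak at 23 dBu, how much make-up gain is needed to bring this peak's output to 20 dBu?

6 dB

The peak compresses to 13 + 10/10 = 14 dBu.
To reach 20 dBu requires 20 − 14 = 6 dB of make-up.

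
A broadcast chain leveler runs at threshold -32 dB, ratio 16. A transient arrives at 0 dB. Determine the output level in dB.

The input is 32 dB above the -32 dB threshold.
16:1 compression reduces that to 32/16 = 2 dB over.
That puts the output at -30 dB.

-30 dB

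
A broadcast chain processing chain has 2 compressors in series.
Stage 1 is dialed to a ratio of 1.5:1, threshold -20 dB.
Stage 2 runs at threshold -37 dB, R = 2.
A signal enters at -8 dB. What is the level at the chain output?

-24.5 dB

Stage 1: 12 dB above -20 dB, reduced 1.5:1 to 8 dB above → -12 dB.
Stage 2: 25 dB above -37 dB, reduced 2:1 to 12.5 dB above → -24.5 dB.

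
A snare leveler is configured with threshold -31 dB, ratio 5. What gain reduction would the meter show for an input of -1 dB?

24 dB

Overshoot = -1 − (-31) = 30 dB.
A 5:1 ratio leaves 6 dB of that excess.
GR = overshoot in − overshoot out = 30 − 6 = 24 dB.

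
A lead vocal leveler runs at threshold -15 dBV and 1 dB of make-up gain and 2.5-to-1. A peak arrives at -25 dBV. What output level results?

-24 dBV

-25 dBV is 10 dB below the -15 dBV threshold, so no gain reduction is applied.
Make-up gain adds 1 dB: -25 + 1 = -24 dBV.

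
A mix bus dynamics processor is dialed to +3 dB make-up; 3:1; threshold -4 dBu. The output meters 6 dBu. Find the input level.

17 dBu

Before make-up, the level was 6 − 3 = 3 dBu.
The compressed level sits 3 − (-4) = 7 dB over threshold.
Input overshoot = R × output overshoot = 21 dB → input = -4 + 21 = 17 dBu.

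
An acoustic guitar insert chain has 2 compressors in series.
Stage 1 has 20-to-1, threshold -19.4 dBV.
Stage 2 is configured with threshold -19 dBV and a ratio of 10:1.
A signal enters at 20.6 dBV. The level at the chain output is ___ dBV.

Stage 1: 20.6 dBV is 40 dB over -19.4 dBV; at 20:1 that becomes 2 dB over, giving -17.4 dBV.
Stage 2: overshoot 1.6 dB → 1.6/10 = 0.16 dB → -18.84 dBV.

-18.84 dBV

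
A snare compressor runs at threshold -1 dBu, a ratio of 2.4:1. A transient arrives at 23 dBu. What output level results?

9 dBu

23 dBu sits 24 dB over threshold.
2.4:1 compression reduces that to 24/2.4 = 10 dB over.
So the level is -1 + 10 = 9 dBu.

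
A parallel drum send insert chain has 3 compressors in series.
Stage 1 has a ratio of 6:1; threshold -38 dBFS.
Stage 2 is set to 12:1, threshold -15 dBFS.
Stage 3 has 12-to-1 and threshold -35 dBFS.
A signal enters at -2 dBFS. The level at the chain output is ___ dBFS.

Stage 1: 36 dB above -38 dBFS, reduced 6:1 to 6 dB above → -32 dBFS.
Stage 2: below threshold (-32 ≤ -15); passes unchanged; output -32 dBFS.
Stage 3: 3 dB above -35 dBFS, reduced 12:1 to 0.25 dB above → -34.75 dBFS.

-34.75 dBFS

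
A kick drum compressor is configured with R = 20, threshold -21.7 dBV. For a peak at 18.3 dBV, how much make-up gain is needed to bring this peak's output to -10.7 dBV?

Without make-up, output = threshold + overshoot/20 = -21.7 + 2 = -19.7 dBV.
Gap to target: 9 dB.

9 dB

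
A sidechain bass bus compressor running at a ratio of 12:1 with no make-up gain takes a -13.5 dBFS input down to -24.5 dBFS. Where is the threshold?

Gain reduction = -13.5 − (-24.5) = 11 dB; output overshoot = GR / (R − 1) = 11 / 11 = 1 dB.
Threshold = output − output overshoot = -24.5 − 1 = -25.5 dBFS.

-25.5 dBFS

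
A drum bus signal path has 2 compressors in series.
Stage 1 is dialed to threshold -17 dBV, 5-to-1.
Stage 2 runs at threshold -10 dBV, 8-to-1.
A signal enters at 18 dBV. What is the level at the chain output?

-10 dBV

Stage 1: 35 dB above -17 dBV, reduced 5:1 to 7 dB above → -10 dBV.
Stage 2: -10 dBV ≤ -10 dBV, so stage 2 doesn't engage; output -10 dBV.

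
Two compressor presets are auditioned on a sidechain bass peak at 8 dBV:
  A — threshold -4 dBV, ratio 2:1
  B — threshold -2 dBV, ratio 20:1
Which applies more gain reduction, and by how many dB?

A: GR = 12 − 12/2 = 6 dB.
B: GR = 10 − 10/20 = 9.5 dB.
B applies 3.5 dB more gain reduction.

B, by 3.5 dB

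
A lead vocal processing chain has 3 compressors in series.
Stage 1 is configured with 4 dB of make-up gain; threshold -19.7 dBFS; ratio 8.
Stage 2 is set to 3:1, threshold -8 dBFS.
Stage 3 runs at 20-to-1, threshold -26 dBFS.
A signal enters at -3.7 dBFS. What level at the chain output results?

Stage 1: -3.7 dBFS is 16 dB over -19.7 dBFS; at 8:1 that becomes 2 dB over, giving -17.7 dBFS; +4 dB make-up → -13.7 dBFS.
Stage 2: -13.7 dBFS ≤ -8 dBFS, so stage 2 doesn't engage; output -13.7 dBFS.
Stage 3: overshoot 12.3 dB → 12.3/20 = 0.615 dB → -25.385 dBFS.

-25.385 dBFS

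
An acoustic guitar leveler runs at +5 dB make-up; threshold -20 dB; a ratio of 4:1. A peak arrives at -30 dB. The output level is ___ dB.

-30 dB is 10 dB below the -20 dB threshold, so no gain reduction is applied.
Make-up gain adds 5 dB: -30 + 5 = -25 dB.

-25 dB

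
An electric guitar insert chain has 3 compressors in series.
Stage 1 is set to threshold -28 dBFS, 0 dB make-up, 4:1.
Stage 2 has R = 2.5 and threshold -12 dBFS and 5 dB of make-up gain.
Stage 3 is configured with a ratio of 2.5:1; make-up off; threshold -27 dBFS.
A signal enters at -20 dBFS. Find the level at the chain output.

Stage 1: -20 dBFS is 8 dB over -28 dBFS; at 4:1 that becomes 2 dB over, giving -26 dBFS.
Stage 2: -26 dBFS ≤ -12 dBFS, so stage 2 doesn't engage; make-up brings it to -21 dBFS.
Stage 3: -21 dBFS is 6 dB over -27 dBFS; at 2.5:1 that becomes 2.4 dB over, giving -24.6 dBFS.

-24.6 dBFS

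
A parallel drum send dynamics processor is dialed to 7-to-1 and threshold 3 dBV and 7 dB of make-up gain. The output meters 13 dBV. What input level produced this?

Remove make-up: 13 − 7 = 6 dBV.
That's 3 dB above the 3 dBV threshold.
Before 7:1 compression the overshoot was 3 × 7 = 21 dB, so input = 3 + 21 = 24 dBV.

24 dBV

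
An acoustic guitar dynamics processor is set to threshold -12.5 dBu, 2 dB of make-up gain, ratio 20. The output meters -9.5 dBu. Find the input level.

Before make-up, the level was -9.5 − 2 = -11.5 dBu.
The compressed level sits -11.5 − (-12.5) = 1 dB over threshold.
Undo the ratio: input overshoot = 1 × 20 = 20 dB, giving input = 7.5 dBu.

7.5 dBu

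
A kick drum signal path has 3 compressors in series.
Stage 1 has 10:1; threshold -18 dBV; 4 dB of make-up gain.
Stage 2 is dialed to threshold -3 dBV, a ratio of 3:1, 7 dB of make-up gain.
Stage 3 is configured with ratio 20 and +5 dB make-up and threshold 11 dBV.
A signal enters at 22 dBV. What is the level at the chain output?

Stage 1: overshoot 40 dB → 40/10 = 4 dB → -14 dBV; +4 dB make-up → -10 dBV.
Stage 2: -10 dBV is at or below the -3 dBV threshold — no compression; make-up brings it to -3 dBV.
Stage 3: -3 dBV ≤ 11 dBV, so stage 3 doesn't engage; make-up brings it to 2 dBV.

2 dBV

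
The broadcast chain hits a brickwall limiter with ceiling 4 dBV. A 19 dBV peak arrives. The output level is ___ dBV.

4 dBV

The limiter clamps the peak to its 4 dBV ceiling.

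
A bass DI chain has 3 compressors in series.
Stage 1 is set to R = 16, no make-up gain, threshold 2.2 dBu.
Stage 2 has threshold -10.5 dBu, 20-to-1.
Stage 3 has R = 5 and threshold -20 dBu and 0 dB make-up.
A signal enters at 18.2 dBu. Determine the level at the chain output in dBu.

-17.963 dBu

Stage 1: overshoot 16 dB → 16/16 = 1 dB → 3.2 dBu.
Stage 2: overshoot 13.7 dB → 13.7/20 = 0.685 dB → -9.815 dBu.
Stage 3: 10.185 dB above -20 dBu, reduced 5:1 to 2.037 dB above → -17.963 dBu.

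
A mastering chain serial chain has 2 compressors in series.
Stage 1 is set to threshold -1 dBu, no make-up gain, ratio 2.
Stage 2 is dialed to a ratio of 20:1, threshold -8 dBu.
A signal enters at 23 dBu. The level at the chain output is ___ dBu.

-7.05 dBu

Stage 1: overshoot 24 dB → 24/2 = 12 dB → 11 dBu.
Stage 2: overshoot 19 dB → 19/20 = 0.95 dB → -7.05 dBu.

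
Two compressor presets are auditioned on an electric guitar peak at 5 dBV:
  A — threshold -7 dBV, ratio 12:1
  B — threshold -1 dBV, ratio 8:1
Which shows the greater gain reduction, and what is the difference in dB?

A: GR = 12 − 12/12 = 11 dB.
B: GR = 6 − 6/8 = 5.25 dB.
A reduces 5.75 dB more.

A, by 5.75 dB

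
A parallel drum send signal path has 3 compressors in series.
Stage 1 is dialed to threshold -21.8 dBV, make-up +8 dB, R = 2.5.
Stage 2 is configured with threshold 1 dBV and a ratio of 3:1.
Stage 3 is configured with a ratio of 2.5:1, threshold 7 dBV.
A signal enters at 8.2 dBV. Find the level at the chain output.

Stage 1: overshoot 30 dB → 30/2.5 = 12 dB → -9.8 dBV; +8 dB make-up → -1.8 dBV.
Stage 2: -1.8 dBV ≤ 1 dBV, so stage 2 doesn't engage; output -1.8 dBV.
Stage 3: -1.8 dBV ≤ 7 dBV, so stage 3 doesn't engage; output -1.8 dBV.

-1.8 dBV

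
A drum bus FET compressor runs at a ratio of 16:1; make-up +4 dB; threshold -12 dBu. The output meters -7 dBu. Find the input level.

4 dBu

Stripping the +4 dB make-up gives -11 dBu at the gain stage.
The compressed level sits -11 − (-12) = 1 dB over threshold.
Input overshoot = R × output overshoot = 16 dB → input = -12 + 16 = 4 dBu.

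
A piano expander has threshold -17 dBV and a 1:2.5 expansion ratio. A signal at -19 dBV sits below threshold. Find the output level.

Below threshold, a 1:2.5 expander applies gain = (2.5−1)×(T − x) of attenuation.
(2.5−1) × 2 = 3 dB, so output = -19 − 3 = -22 dBV.

-22 dBV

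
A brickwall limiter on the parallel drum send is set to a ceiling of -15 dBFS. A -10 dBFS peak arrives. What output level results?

At ∞:1, everything above -15 dBFS is held at the ceiling.

-15 dBFS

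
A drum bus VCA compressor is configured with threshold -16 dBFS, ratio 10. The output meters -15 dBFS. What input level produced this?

-6 dBFS

That's 1 dB above the -16 dBFS threshold.
Input overshoot = R × output overshoot = 10 dB → input = -16 + 10 = -6 dBFS.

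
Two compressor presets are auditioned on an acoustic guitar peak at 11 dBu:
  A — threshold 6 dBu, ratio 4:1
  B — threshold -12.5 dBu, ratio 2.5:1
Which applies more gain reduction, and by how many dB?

A: 5 dB over, compressed to 1.25 dB over, so 3.75 dB of GR.
B: 23.5 dB over, compressed to 9.4 dB over, so 14.1 dB of GR.
B reduces 10.35 dB more.

B, by 10.35 dB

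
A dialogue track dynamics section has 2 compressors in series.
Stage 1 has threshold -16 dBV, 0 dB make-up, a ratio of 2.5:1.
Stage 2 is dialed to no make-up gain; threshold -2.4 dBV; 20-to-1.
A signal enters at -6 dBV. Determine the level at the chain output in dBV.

-12 dBV

Stage 1: -6 dBV is 10 dB over -16 dBV; at 2.5:1 that becomes 4 dB over, giving -12 dBV.
Stage 2: -12 dBV is at or below the -2.4 dBV threshold — no compression; output -12 dBV.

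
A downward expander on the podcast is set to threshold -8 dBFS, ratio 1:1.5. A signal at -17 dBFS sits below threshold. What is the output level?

-21.5 dBFS

Below threshold, a 1:1.5 expander applies gain = (1.5−1)×(T − x) of attenuation.
(1.5−1) × 9 = 4.5 dB, so output = -17 − 4.5 = -21.5 dBFS.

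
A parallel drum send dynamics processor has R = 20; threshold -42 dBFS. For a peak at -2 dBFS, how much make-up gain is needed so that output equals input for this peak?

Without make-up, output = threshold + overshoot/20 = -42 + 2 = -40 dBFS.
Gap to target: 38 dB.

38 dB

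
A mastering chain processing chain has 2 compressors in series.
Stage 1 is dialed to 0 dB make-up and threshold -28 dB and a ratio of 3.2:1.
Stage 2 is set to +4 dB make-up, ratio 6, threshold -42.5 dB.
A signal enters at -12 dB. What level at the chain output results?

-35.25 dB

Stage 1: -12 dB is 16 dB over -28 dB; at 3.2:1 that becomes 5 dB over, giving -23 dB.
Stage 2: -23 dB is 19.5 dB over -42.5 dB; at 6:1 that becomes 3.25 dB over, giving -39.25 dB; +4 dB make-up → -35.25 dB.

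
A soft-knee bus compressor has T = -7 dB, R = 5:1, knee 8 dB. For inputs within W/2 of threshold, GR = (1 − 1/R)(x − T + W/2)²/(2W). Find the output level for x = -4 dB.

x − T + W/2 = -4 − (-7) + 4 = 7.
GR = (1 − 1/5) × 7² / 16 = 0.8 × 49 / 16 = 2.45 dB.
Output = -4 − 2.45 = -6.45 dB.

-6.45 dB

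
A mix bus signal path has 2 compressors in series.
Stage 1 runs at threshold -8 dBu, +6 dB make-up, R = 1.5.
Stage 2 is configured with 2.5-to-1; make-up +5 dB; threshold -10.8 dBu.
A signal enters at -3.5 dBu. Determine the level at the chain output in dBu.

Stage 1: overshoot 4.5 dB → 4.5/1.5 = 3 dB → -5 dBu; +6 dB make-up → 1 dBu.
Stage 2: 1 dBu is 11.8 dB over -10.8 dBu; at 2.5:1 that becomes 4.72 dB over, giving -6.08 dBu; +5 dB make-up → -1.08 dBu.

-1.08 dBu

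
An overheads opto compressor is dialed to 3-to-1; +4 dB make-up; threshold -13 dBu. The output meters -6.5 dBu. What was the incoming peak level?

Remove make-up: -6.5 − 4 = -10.5 dBu.
The compressed level sits -10.5 − (-13) = 2.5 dB over threshold.
Undo the ratio: input overshoot = 2.5 × 3 = 7.5 dB, giving input = -5.5 dBu.

-5.5 dBu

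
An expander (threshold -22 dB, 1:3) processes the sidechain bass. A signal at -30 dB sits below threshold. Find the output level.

The input is 8 dB below the -22 dB threshold.
A 1:3 expander multiplies undershoot by 3: 8 × 3 = 24 dB below threshold.
Output = -22 − 24 = -46 dB.

-46 dB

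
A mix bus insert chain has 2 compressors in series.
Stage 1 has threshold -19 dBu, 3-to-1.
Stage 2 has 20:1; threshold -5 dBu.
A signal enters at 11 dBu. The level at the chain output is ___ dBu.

-9 dBu

Stage 1: 30 dB above -19 dBu, reduced 3:1 to 10 dB above → -9 dBu.
Stage 2: -9 dBu ≤ -5 dBu, so stage 2 doesn't engage; output -9 dBu.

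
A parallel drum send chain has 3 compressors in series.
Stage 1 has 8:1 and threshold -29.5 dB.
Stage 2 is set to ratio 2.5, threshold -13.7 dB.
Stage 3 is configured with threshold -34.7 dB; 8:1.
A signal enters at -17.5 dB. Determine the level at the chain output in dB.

Stage 1: 12 dB above -29.5 dB, reduced 8:1 to 1.5 dB above → -28 dB.
Stage 2: -28 dB is at or below the -13.7 dB threshold — no compression; output -28 dB.
Stage 3: 6.7 dB above -34.7 dB, reduced 8:1 to 0.8375 dB above → -33.8625 dB.

-33.8625 dB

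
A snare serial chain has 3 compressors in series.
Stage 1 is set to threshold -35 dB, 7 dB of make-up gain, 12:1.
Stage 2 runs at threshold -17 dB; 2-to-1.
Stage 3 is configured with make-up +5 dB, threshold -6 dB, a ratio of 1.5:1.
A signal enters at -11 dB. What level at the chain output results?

-21 dB

Stage 1: 24 dB above -35 dB, reduced 12:1 to 2 dB above → -33 dB; +7 dB make-up → -26 dB.
Stage 2: -26 dB is at or below the -17 dB threshold — no compression; output -26 dB.
Stage 3: below threshold (-26 ≤ -6); passes unchanged; make-up brings it to -21 dB.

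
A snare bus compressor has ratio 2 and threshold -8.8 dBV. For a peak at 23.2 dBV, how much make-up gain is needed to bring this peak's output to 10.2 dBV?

3 dB

Without make-up, output = threshold + overshoot/2 = -8.8 + 16 = 7.2 dBV.
Gap to target: 3 dB.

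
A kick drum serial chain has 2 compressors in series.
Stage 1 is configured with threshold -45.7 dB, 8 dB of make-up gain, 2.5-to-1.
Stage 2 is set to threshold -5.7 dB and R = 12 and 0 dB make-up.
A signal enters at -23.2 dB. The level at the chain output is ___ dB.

-28.7 dB

Stage 1: -23.2 dB is 22.5 dB over -45.7 dB; at 2.5:1 that becomes 9 dB over, giving -36.7 dB; +8 dB make-up → -28.7 dB.
Stage 2: below threshold (-28.7 ≤ -5.7); passes unchanged; output -28.7 dB.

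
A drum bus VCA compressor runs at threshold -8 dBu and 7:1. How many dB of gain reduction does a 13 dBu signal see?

18 dB

13 dBu exceeds the threshold by 21 dB.
A 7:1 ratio leaves 3 dB of that excess.
GR = overshoot in − overshoot out = 21 − 3 = 18 dB.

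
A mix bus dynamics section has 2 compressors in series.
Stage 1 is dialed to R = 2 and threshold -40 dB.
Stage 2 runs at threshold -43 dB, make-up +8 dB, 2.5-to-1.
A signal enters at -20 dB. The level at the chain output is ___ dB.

Stage 1: overshoot 20 dB → 20/2 = 10 dB → -30 dB.
Stage 2: -30 dB is 13 dB over -43 dB; at 2.5:1 that becomes 5.2 dB over, giving -37.8 dB; +8 dB make-up → -29.8 dB.

-29.8 dB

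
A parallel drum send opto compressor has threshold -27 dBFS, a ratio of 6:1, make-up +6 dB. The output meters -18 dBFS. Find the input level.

Before make-up, the level was -18 − 6 = -24 dBFS.
The compressed level sits -24 − (-27) = 3 dB over threshold.
Undo the ratio: input overshoot = 3 × 6 = 18 dB, giving input = -9 dBFS.

-9 dBFS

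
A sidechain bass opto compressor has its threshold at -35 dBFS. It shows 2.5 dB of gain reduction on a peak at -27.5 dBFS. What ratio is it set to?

Input overshoot = -27.5 − (-35) = 7.5 dB.
Output overshoot = 7.5 − 2.5 = 5 dB.
Ratio = input overshoot / output overshoot = 7.5 / 5 = 1.5.

1.5:1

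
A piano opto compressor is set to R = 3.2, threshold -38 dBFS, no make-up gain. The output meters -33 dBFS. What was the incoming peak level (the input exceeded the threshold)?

That's 5 dB above the -38 dBFS threshold.
Undo the ratio: input overshoot = 5 × 3.2 = 16 dB, giving input = -22 dBFS.

-22 dBFS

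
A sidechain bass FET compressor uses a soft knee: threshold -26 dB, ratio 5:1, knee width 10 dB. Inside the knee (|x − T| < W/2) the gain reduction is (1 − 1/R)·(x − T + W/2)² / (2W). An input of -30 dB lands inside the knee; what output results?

x − T + W/2 = -30 − (-26) + 5 = 1.
GR = (1 − 1/5) × 1² / 20 = 0.8 × 1 / 20 = 0.04 dB.
Output = -30 − 0.04 = -30.04 dB.

-30.04 dB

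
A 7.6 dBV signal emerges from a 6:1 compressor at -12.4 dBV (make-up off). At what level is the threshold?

-16.4 dBV

Gain reduction = 7.6 − (-12.4) = 20 dB; output overshoot = GR / (R − 1) = 20 / 5 = 4 dB.
Threshold = output − output overshoot = -12.4 − 4 = -16.4 dBV.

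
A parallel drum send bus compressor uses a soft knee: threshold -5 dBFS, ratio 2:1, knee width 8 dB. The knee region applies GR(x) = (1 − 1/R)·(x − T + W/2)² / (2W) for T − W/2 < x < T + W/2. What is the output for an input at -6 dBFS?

-6.28125 dBFS

x − T + W/2 = -6 − (-5) + 4 = 3.
GR = (1 − 1/2) × 3² / 16 = 0.5 × 9 / 16 = 0.28125 dB.
Output = -6 − 0.28125 = -6.28125 dBFS.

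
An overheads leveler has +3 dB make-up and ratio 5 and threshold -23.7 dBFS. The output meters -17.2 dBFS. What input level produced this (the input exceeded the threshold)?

-6.2 dBFS

Stripping the +3 dB make-up gives -20.2 dBFS at the gain stage.
The compressed level sits -20.2 − (-23.7) = 3.5 dB over threshold.
Before 5:1 compression the overshoot was 3.5 × 5 = 17.5 dB, so input = -23.7 + 17.5 = -6.2 dBFS.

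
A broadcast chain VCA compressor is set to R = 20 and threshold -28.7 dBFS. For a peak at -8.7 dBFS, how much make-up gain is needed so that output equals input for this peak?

19 dB

Without make-up, output = threshold + overshoot/20 = -28.7 + 1 = -27.7 dBFS.
Gap to target: 19 dB.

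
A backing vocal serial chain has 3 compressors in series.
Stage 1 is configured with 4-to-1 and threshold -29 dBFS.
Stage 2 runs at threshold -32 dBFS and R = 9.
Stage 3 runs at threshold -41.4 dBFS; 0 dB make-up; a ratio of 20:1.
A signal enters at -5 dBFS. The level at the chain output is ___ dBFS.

-40.88 dBFS

Stage 1: overshoot 24 dB → 24/4 = 6 dB → -23 dBFS.
Stage 2: -23 dBFS is 9 dB over -32 dBFS; at 9:1 that becomes 1 dB over, giving -31 dBFS.
Stage 3: 10.4 dB above -41.4 dBFS, reduced 20:1 to 0.52 dB above → -40.88 dBFS.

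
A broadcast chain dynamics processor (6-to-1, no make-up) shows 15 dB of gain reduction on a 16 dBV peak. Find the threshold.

Input is 18 dB above T (since output overshoot × R = input overshoot: (1 − T)·6 = 16 − T gives T = -2 dBV).
Check: -2 + (16 − (-2))/6 = -2 + 3 = 1 dBV. ✓

-2 dBV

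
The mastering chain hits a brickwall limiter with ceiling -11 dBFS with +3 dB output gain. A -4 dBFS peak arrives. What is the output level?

At ∞:1, everything above -11 dBFS is held at the ceiling.
Output gain then adds 3 dB: -11 + 3 = -8 dBFS.

-8 dBFS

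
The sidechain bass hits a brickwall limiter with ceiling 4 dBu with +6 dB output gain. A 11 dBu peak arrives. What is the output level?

10 dBu

At ∞:1, everything above 4 dBu is held at the ceiling.
Output gain then adds 6 dB: 4 + 6 = 10 dBu.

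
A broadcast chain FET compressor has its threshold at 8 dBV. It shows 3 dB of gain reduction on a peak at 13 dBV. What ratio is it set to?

2.5:1

Input overshoot = 13 − 8 = 5 dB.
Output overshoot = 5 − 3 = 2 dB.
Ratio = input overshoot / output overshoot = 5 / 2 = 2.5.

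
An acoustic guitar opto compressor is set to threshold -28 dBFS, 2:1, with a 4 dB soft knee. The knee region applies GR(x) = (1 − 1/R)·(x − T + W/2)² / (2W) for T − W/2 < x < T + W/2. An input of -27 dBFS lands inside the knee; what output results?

x − T + W/2 = -27 − (-28) + 2 = 3.
GR = (1 − 1/2) × 3² / 8 = 0.5 × 9 / 8 = 0.5625 dB.
Output = -27 − 0.5625 = -27.5625 dBFS.

-27.5625 dBFS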